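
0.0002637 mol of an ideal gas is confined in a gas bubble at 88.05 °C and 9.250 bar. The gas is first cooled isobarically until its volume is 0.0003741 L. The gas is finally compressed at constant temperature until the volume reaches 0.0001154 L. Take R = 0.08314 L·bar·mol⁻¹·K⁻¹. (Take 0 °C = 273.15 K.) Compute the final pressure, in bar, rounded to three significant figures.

Convert: T₁ = 361.2 K.
From PV = nRT: V₁ = nRT₁/P₁ = 0.0008561 L.
P constant ⇒ V ∝ T: P₂ = P₁; T₂ = T₁·(V₂/V₁) = 157.8 K.
T constant ⇒ Boyle's law P V = const: T₃ = T₂; P₃ = P₂·(V₂/V₃) = 29.99 bar.

P₃ ≈ 30.0 bar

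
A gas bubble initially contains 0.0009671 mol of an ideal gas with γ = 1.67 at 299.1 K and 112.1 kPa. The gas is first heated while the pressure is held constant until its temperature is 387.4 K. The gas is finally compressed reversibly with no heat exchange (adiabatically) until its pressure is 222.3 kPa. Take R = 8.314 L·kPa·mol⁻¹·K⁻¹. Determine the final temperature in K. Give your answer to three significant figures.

T₃ ≈ 510 K

From PV = nRT: V₁ = nRT₁/P₁ = 0.02145 L.
Isobaric, so V/T is constant: P₂ = P₁; V₂ = V₁·(T₂/T₁) = 0.02779 L.
Adiabatic (γ = 1.67), T V^(γ−1) and P V^γ constant: T₃ = T₂·(P₃/P₂)^((γ−1)/γ) = 509.9 K; V₃ = V₂·(P₂/P₃)^(1/γ) = 0.01844 L.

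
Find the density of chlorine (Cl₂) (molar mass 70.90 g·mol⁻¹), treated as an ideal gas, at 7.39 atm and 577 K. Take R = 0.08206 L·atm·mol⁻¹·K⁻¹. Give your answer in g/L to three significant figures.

ρ = PM/(RT) = (7.39 × 70.90) / (0.08206 × 577.0)

ρ ≈ 11.1 g/L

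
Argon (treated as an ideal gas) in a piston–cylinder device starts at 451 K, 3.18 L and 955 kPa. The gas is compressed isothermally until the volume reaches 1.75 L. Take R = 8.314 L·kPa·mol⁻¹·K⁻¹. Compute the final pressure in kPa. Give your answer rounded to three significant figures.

P₂ ≈ 1.74e+03 kPa

Isothermal, so P V is constant: T₂ = T₁; P₂ = P₁·(V₁/V₂) = 1735 kPa.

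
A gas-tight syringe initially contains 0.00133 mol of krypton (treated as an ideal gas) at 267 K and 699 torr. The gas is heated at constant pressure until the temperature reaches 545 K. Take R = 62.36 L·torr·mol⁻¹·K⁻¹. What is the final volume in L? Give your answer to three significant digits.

V₂ ≈ 0.0647 L

From PV = nRT: V₁ = nRT₁/P₁ = 0.03168 L.
Isobaric, so V/T is constant: P₂ = P₁; V₂ = V₁·(T₂/T₁) = 0.06467 L.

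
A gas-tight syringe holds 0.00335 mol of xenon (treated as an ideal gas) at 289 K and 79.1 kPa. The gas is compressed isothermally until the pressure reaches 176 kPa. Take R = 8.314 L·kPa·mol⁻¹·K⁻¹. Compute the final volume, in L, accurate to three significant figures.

From PV = nRT: V₁ = nRT₁/P₁ = 0.1018 L.
Isothermal, so P V is constant: T₂ = T₁; V₂ = V₁·(P₁/P₂) = 0.04573 L.

V₂ ≈ 0.0457 L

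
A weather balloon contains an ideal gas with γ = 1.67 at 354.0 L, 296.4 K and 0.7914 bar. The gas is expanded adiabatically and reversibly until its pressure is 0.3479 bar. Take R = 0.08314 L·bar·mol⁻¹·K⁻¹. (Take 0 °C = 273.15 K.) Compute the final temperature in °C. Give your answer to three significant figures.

T₂ ≈ -60.0 °C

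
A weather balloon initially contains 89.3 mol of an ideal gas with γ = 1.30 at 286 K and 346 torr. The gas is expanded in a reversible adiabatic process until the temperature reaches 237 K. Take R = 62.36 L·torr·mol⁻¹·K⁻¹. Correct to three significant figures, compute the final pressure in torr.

P₂ ≈ 153 torr

From PV = nRT: V₁ = nRT₁/P₁ = 4603 L.
Reversible adiabatic, γ = 1.30: P₂ = P₁·(T₂/T₁)^(γ/(γ−1)) = 153.2 torr; V₂ = V₁·(T₁/T₂)^(1/(γ−1)) = 8612 L.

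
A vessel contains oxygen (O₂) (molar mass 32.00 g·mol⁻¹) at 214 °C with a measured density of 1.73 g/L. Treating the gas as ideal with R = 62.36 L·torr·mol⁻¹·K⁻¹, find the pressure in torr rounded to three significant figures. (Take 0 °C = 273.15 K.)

P ≈ 1.64e+03 torr

ρ = PM/(RT) ⇒ P = ρRT/M = (1.73 × 62.36 × 487.1) / 32.00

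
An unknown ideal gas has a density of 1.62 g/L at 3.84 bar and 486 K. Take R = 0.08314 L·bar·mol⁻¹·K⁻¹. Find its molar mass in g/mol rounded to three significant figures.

M ≈ 17.0 g/mol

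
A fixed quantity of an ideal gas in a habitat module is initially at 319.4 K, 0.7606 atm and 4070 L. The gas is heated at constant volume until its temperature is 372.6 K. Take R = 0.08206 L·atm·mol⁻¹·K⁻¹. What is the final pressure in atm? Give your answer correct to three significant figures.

Isochoric, so P/T is constant: V₂ = V₁; P₂ = P₁·(T₂/T₁) = 0.8873 atm.

P₂ ≈ 0.887 atm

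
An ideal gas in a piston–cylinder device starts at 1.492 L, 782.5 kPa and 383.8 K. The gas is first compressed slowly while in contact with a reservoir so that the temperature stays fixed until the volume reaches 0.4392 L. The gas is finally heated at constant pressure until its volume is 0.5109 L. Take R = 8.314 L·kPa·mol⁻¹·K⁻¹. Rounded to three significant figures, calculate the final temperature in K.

Isothermal, so P V is constant: T₂ = T₁; P₂ = P₁·(V₁/V₂) = 2658 kPa.
P constant ⇒ V ∝ T: P₃ = P₂; T₃ = T₂·(V₃/V₂) = 446.5 K.

T₃ ≈ 446 K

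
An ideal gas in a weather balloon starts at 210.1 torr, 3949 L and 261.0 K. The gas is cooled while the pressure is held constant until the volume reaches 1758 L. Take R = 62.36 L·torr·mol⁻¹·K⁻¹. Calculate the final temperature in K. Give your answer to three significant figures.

T₂ ≈ 116 K

P constant ⇒ V ∝ T: P₂ = P₁; T₂ = T₁·(V₂/V₁) = 116.2 K.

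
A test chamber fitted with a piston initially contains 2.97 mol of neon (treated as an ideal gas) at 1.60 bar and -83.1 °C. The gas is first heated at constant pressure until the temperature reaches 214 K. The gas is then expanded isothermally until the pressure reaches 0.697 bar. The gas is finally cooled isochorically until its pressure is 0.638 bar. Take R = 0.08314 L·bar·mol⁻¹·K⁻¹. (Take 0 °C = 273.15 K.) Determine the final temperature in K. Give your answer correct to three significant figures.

T₄ ≈ 196 K

Convert: T₁ = 190.0 K.
From PV = nRT: V₁ = nRT₁/P₁ = 29.33 L.
Isobaric, so V/T is constant: P₂ = P₁; V₂ = V₁·(T₂/T₁) = 33.03 L.
T constant ⇒ Boyle's law P V = const: T₃ = T₂; V₃ = V₂·(P₂/P₃) = 75.81 L.
Isochoric, so P/T is constant: V₄ = V₃; T₄ = T₃·(P₄/P₃) = 195.9 K.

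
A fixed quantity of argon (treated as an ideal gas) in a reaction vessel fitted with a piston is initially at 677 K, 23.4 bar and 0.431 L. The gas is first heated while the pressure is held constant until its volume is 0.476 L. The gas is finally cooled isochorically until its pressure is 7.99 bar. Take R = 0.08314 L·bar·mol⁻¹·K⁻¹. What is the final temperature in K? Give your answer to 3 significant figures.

Isobaric, so V/T is constant: P₂ = P₁; T₂ = T₁·(V₂/V₁) = 747.7 K.
V constant ⇒ P ∝ T: V₃ = V₂; T₃ = T₂·(P₃/P₂) = 255.3 K.

T₃ ≈ 255 K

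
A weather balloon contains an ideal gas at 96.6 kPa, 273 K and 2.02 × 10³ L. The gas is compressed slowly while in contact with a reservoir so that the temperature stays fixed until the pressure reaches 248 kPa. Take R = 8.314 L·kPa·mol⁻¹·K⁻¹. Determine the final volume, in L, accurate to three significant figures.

V₂ ≈ 787 L

T constant ⇒ Boyle's law P V = const: T₂ = T₁; V₂ = V₁·(P₁/P₂) = 786.8 L.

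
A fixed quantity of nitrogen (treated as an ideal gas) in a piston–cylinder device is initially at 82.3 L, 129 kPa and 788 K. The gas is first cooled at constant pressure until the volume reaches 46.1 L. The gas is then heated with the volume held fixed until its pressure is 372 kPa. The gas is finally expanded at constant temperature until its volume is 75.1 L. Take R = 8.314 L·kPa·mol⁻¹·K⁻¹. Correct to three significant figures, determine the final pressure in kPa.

P₄ ≈ 228 kPa

Isobaric, so V/T is constant: P₂ = P₁; T₂ = T₁·(V₂/V₁) = 441.4 K.
V constant ⇒ P ∝ T: V₃ = V₂; T₃ = T₂·(P₃/P₂) = 1273 K.
T constant ⇒ Boyle's law P V = const: T₄ = T₃; P₄ = P₃·(V₃/V₄) = 228.4 kPa.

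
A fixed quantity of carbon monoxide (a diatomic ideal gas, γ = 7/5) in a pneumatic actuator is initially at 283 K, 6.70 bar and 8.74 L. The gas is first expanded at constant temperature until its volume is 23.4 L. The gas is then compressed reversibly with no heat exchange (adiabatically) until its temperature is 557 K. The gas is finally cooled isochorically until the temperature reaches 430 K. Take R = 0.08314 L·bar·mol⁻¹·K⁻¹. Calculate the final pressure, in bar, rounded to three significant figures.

T constant ⇒ Boyle's law P V = const: T₂ = T₁; P₂ = P₁·(V₁/V₂) = 2.502 bar.
Reversible adiabatic, γ = 7/5: P₃ = P₂·(T₃/T₂)^(γ/(γ−1)) = 26.77 bar; V₃ = V₂·(T₂/T₃)^(1/(γ−1)) = 4.306 L.
Isochoric, so P/T is constant: V₄ = V₃; P₄ = P₃·(T₄/T₃) = 20.66 bar.

P₄ ≈ 20.7 bar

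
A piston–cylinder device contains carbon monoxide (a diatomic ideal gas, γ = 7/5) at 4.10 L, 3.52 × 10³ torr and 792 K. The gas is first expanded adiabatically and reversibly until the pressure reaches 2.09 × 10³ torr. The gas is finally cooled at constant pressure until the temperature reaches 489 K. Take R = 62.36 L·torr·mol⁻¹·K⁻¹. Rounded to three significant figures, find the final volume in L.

Reversible adiabatic, γ = 7/5: T₂ = T₁·(P₂/P₁)^((γ−1)/γ) = 682.4 K; V₂ = V₁·(P₁/P₂)^(1/γ) = 5.950 L.
P constant ⇒ V ∝ T: P₃ = P₂; V₃ = V₂·(T₃/T₂) = 4.263 L.

V₃ ≈ 4.26 L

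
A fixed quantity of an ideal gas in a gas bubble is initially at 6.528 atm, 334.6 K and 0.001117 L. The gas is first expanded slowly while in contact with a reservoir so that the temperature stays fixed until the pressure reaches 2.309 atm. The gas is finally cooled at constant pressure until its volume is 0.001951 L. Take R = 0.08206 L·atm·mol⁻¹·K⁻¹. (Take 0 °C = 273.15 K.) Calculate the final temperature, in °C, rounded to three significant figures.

T₃ ≈ -66.4 °C

T constant ⇒ Boyle's law P V = const: T₂ = T₁; V₂ = V₁·(P₁/P₂) = 0.003158 L.
Isobaric, so V/T is constant: P₃ = P₂; T₃ = T₂·(V₃/V₂) = 206.7 K.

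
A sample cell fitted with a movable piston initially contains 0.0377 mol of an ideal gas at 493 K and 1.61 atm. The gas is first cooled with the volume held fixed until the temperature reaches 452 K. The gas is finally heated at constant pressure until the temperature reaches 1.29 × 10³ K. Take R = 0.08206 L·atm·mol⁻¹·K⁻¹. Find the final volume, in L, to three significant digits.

From PV = nRT: V₁ = nRT₁/P₁ = 0.9473 L.
Isochoric, so P/T is constant: V₂ = V₁; P₂ = P₁·(T₂/T₁) = 1.476 atm.
P constant ⇒ V ∝ T: P₃ = P₂; V₃ = V₂·(T₃/T₂) = 2.704 L.

V₃ ≈ 2.70 L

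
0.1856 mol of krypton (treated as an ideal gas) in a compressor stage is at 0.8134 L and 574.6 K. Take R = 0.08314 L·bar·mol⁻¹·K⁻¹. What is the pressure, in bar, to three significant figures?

P ≈ 10.9 bar

PV = nRT ⇒ P = nRT/V = (0.1856 × 0.08314 × 574.6) / 0.8134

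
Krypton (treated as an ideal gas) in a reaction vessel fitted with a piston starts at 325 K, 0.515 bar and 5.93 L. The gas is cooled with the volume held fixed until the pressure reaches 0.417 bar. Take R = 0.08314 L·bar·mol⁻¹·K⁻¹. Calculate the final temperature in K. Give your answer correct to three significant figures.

T₂ ≈ 263 K

V constant ⇒ P ∝ T: V₂ = V₁; T₂ = T₁·(P₂/P₁) = 263.2 K.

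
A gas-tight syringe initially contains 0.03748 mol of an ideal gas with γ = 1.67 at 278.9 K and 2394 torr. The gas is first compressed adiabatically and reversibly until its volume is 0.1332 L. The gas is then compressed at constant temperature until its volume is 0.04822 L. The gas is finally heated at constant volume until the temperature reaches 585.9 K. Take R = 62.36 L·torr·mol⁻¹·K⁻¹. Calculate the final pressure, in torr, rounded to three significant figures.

P₄ ≈ 2.84e+04 torr

From PV = nRT: V₁ = nRT₁/P₁ = 0.2723 L.
Adiabatic (γ = 1.67), T V^(γ−1) and P V^γ constant: T₂ = T₁·(V₁/V₂)^(γ−1) = 450.3 K; P₂ = P₁·(V₁/V₂)^γ = 7901 torr.
Isothermal, so P V is constant: T₃ = T₂; P₃ = P₂·(V₂/V₃) = 2.183e+04 torr.
V constant ⇒ P ∝ T: V₄ = V₃; P₄ = P₃·(T₄/T₃) = 2.840e+04 torr.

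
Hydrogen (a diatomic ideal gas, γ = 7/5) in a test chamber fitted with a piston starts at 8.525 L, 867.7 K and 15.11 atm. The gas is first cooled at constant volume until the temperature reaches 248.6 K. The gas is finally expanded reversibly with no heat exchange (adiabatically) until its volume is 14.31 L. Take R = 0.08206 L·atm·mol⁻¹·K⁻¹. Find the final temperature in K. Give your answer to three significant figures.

Isochoric, so P/T is constant: V₂ = V₁; P₂ = P₁·(T₂/T₁) = 4.329 atm.
Adiabatic (γ = 7/5), T V^(γ−1) and P V^γ constant: T₃ = T₂·(V₂/V₃)^(γ−1) = 202.1 K; P₃ = P₂·(V₂/V₃)^γ = 2.096 atm.

T₃ ≈ 202 K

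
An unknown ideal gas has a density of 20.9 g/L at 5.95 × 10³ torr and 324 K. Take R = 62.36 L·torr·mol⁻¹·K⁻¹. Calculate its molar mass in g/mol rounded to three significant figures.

ρ = PM/(RT) ⇒ M = ρRT/P = (20.9 × 62.36 × 324.0) / 5.95e+03

M ≈ 71.0 g/mol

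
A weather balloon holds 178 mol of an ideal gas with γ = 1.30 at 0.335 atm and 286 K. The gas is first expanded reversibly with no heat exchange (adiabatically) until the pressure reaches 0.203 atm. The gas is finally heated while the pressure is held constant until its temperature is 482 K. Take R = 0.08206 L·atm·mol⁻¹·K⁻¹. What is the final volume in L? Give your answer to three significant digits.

From PV = nRT: V₁ = nRT₁/P₁ = 1.247e+04 L.
Reversible adiabatic, γ = 1.30: T₂ = T₁·(P₂/P₁)^((γ−1)/γ) = 254.8 K; V₂ = V₁·(P₁/P₂)^(1/γ) = 1.833e+04 L.
P constant ⇒ V ∝ T: P₃ = P₂; V₃ = V₂·(T₃/T₂) = 3.468e+04 L.

V₃ ≈ 3.47e+04 L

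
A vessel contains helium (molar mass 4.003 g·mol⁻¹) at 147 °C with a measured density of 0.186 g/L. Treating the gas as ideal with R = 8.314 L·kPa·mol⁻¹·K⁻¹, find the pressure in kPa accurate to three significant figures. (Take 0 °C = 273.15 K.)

ρ = PM/(RT) ⇒ P = ρRT/M = (0.186 × 8.314 × 420.1) / 4.003

P ≈ 162 kPa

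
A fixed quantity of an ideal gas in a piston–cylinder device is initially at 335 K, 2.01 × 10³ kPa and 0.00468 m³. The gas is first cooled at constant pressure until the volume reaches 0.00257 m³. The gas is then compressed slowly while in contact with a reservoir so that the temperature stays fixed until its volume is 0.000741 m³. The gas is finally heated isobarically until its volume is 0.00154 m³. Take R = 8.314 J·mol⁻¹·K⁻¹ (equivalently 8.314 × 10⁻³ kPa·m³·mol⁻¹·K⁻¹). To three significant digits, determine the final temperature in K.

P constant ⇒ V ∝ T: P₂ = P₁; T₂ = T₁·(V₂/V₁) = 184.0 K.
Isothermal, so P V is constant: T₃ = T₂; P₃ = P₂·(V₂/V₃) = 6971 kPa.
Isobaric, so V/T is constant: P₄ = P₃; T₄ = T₃·(V₄/V₃) = 382.3 K.

T₄ ≈ 382 K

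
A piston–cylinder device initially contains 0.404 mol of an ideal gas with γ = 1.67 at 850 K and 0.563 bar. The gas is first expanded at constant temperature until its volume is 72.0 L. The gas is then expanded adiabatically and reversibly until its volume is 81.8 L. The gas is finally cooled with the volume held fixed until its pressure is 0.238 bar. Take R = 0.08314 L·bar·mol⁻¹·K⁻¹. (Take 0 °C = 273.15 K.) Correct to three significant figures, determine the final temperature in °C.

T₄ ≈ 306 °C

From PV = nRT: V₁ = nRT₁/P₁ = 50.71 L.
Isothermal, so P V is constant: T₂ = T₁; P₂ = P₁·(V₁/V₂) = 0.3965 bar.
Adiabatic (γ = 1.67), T V^(γ−1) and P V^γ constant: T₃ = T₂·(V₂/V₃)^(γ−1) = 780.3 K; P₃ = P₂·(V₂/V₃)^γ = 0.3204 bar.
Isochoric, so P/T is constant: V₄ = V₃; T₄ = T₃·(P₄/P₃) = 579.6 K.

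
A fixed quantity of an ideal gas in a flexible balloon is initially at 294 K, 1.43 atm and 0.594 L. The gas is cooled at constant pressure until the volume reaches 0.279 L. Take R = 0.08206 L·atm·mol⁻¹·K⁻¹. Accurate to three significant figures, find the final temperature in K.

T₂ ≈ 138 K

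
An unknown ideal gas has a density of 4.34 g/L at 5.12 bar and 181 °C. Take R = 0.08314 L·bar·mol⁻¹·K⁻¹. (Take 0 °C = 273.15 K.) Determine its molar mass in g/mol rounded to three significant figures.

M ≈ 32.0 g/mol

ρ = PM/(RT) ⇒ M = ρRT/P = (4.34 × 0.08314 × 454.1) / 5.12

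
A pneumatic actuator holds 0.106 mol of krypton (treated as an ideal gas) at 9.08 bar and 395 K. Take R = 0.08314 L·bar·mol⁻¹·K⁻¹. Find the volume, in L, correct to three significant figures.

PV = nRT ⇒ V = nRT/P = (0.106 × 0.08314 × 395) / 9.08

V ≈ 0.383 L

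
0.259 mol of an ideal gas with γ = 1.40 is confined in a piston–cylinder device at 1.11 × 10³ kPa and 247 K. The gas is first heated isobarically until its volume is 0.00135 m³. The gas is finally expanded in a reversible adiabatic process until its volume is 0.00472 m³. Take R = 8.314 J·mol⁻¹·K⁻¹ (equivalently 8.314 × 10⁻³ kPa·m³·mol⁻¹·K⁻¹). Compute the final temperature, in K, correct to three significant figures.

From PV = nRT: V₁ = nRT₁/P₁ = 0.0004792 m³.
P constant ⇒ V ∝ T: P₂ = P₁; T₂ = T₁·(V₂/V₁) = 695.9 K.
Reversible adiabatic, γ = 1.40: T₃ = T₂·(V₂/V₃)^(γ−1) = 421.8 K; P₃ = P₂·(V₂/V₃)^γ = 192.4 kPa.

T₃ ≈ 422 K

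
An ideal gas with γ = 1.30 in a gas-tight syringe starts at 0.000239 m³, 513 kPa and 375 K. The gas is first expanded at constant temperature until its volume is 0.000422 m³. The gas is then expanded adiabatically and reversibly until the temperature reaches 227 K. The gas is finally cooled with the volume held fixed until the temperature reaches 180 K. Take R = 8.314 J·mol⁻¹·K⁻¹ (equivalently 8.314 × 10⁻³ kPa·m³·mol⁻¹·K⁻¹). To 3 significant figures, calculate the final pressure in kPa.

Isothermal, so P V is constant: T₂ = T₁; P₂ = P₁·(V₁/V₂) = 290.5 kPa.
Adiabatic (γ = 1.30), T V^(γ−1) and P V^γ constant: P₃ = P₂·(T₃/T₂)^(γ/(γ−1)) = 33.00 kPa; V₃ = V₂·(T₂/T₃)^(1/(γ−1)) = 0.002249 m³.
V constant ⇒ P ∝ T: V₄ = V₃; P₄ = P₃·(T₄/T₃) = 26.17 kPa.

P₄ ≈ 26.2 kPa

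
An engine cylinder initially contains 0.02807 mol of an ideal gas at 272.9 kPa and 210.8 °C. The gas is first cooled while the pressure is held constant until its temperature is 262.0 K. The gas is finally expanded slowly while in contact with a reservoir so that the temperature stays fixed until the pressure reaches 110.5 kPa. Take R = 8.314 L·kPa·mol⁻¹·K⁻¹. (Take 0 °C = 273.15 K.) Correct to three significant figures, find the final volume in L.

Convert: T₁ = 483.9 K.
From PV = nRT: V₁ = nRT₁/P₁ = 0.4139 L.
Isobaric, so V/T is constant: P₂ = P₁; V₂ = V₁·(T₂/T₁) = 0.2241 L.
Isothermal, so P V is constant: T₃ = T₂; V₃ = V₂·(P₂/P₃) = 0.5533 L.

V₃ ≈ 0.553 L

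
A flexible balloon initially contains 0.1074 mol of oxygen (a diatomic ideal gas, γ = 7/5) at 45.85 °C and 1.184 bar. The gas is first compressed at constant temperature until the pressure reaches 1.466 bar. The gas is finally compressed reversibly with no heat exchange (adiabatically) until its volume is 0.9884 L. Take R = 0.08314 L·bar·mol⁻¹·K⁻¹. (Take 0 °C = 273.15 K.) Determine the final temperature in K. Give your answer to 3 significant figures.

Convert: T₁ = 319.0 K.
From PV = nRT: V₁ = nRT₁/P₁ = 2.406 L.
T constant ⇒ Boyle's law P V = const: T₂ = T₁; V₂ = V₁·(P₁/P₂) = 1.943 L.
Adiabatic (γ = 7/5), T V^(γ−1) and P V^γ constant: T₃ = T₂·(V₂/V₃)^(γ−1) = 418.0 K; P₃ = P₂·(V₂/V₃)^γ = 3.776 bar.

T₃ ≈ 418 K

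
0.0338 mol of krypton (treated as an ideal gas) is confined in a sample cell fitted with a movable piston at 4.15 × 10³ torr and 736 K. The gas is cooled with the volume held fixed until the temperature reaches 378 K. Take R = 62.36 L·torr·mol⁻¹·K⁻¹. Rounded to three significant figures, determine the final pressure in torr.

From PV = nRT: V₁ = nRT₁/P₁ = 0.3738 L.
Isochoric, so P/T is constant: V₂ = V₁; P₂ = P₁·(T₂/T₁) = 2131 torr.

P₂ ≈ 2.13e+03 torr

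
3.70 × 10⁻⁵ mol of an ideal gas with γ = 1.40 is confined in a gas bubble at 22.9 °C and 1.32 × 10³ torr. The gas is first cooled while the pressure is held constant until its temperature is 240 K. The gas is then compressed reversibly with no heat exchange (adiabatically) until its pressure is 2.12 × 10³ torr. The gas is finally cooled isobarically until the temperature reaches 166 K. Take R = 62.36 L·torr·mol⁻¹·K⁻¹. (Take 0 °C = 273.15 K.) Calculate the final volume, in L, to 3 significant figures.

Convert: T₁ = 296.0 K.
From PV = nRT: V₁ = nRT₁/P₁ = 0.0005175 L.
P constant ⇒ V ∝ T: P₂ = P₁; V₂ = V₁·(T₂/T₁) = 0.0004195 L.
Adiabatic (γ = 1.40), T V^(γ−1) and P V^γ constant: T₃ = T₂·(P₃/P₂)^((γ−1)/γ) = 274.8 K; V₃ = V₂·(P₂/P₃)^(1/γ) = 0.0002991 L.
P constant ⇒ V ∝ T: P₄ = P₃; V₄ = V₃·(T₄/T₃) = 0.0001807 L.

V₄ ≈ 0.000181 L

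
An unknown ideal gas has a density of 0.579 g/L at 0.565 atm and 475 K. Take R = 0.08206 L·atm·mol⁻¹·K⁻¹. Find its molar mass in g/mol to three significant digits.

ρ = PM/(RT) ⇒ M = ρRT/P = (0.579 × 0.08206 × 475.0) / 0.565

M ≈ 39.9 g/mol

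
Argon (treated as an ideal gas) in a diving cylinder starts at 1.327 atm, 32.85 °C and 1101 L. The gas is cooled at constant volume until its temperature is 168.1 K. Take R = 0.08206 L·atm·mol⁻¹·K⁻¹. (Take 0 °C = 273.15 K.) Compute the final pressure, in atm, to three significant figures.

Convert: T₁ = 306.0 K.
Isochoric, so P/T is constant: V₂ = V₁; P₂ = P₁·(T₂/T₁) = 0.7290 atm.

P₂ ≈ 0.729 atm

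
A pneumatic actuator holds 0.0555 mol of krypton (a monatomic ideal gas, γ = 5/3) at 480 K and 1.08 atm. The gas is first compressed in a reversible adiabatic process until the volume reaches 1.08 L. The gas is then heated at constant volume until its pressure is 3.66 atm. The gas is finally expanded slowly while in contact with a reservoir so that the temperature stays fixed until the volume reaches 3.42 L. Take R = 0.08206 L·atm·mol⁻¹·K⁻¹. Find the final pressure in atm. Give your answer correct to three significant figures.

P₄ ≈ 1.16 atm

From PV = nRT: V₁ = nRT₁/P₁ = 2.024 L.
Reversible adiabatic, γ = 5/3: T₂ = T₁·(V₁/V₂)^(γ−1) = 729.7 K; P₂ = P₁·(V₁/V₂)^γ = 3.077 atm.
Isochoric, so P/T is constant: V₃ = V₂; T₃ = T₂·(P₃/P₂) = 867.9 K.
Isothermal, so P V is constant: T₄ = T₃; P₄ = P₃·(V₃/V₄) = 1.156 atm.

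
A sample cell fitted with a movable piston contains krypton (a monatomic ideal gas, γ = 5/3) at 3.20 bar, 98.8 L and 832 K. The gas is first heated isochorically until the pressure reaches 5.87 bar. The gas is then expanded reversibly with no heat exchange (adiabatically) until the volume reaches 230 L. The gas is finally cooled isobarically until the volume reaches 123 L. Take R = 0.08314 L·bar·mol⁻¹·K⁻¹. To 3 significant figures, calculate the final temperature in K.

T₄ ≈ 465 K

V constant ⇒ P ∝ T: V₂ = V₁; T₂ = T₁·(P₂/P₁) = 1526 K.
Reversible adiabatic, γ = 5/3: T₃ = T₂·(V₂/V₃)^(γ−1) = 868.9 K; P₃ = P₂·(V₂/V₃)^γ = 1.436 bar.
P constant ⇒ V ∝ T: P₄ = P₃; T₄ = T₃·(V₄/V₃) = 464.7 K.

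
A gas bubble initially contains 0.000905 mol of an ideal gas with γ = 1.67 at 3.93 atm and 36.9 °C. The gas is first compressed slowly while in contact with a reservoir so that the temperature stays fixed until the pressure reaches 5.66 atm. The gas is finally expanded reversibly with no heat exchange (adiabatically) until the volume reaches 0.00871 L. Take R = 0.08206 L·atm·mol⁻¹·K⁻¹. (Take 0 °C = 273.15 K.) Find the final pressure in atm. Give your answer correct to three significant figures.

Convert: T₁ = 310.0 K.
From PV = nRT: V₁ = nRT₁/P₁ = 0.005859 L.
Isothermal, so P V is constant: T₂ = T₁; V₂ = V₁·(P₁/P₂) = 0.004068 L.
Adiabatic (γ = 1.67), T V^(γ−1) and P V^γ constant: T₃ = T₂·(V₂/V₃)^(γ−1) = 186.2 K; P₃ = P₂·(V₂/V₃)^γ = 1.587 atm.

P₃ ≈ 1.59 atm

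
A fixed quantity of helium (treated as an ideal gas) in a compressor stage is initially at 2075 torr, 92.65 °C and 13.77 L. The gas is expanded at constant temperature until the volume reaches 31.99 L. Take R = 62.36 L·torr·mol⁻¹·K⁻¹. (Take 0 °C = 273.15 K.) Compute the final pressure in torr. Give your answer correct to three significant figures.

P₂ ≈ 893 torr

Convert: T₁ = 365.8 K.
Isothermal, so P V is constant: T₂ = T₁; P₂ = P₁·(V₁/V₂) = 893.2 torr.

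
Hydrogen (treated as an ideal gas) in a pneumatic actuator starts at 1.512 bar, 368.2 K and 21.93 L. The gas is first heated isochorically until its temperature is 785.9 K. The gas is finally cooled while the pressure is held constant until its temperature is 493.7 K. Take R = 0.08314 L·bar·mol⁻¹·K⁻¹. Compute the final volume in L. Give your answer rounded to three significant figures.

V₃ ≈ 13.8 L

Isochoric, so P/T is constant: V₂ = V₁; P₂ = P₁·(T₂/T₁) = 3.227 bar.
Isobaric, so V/T is constant: P₃ = P₂; V₃ = V₂·(T₃/T₂) = 13.78 L.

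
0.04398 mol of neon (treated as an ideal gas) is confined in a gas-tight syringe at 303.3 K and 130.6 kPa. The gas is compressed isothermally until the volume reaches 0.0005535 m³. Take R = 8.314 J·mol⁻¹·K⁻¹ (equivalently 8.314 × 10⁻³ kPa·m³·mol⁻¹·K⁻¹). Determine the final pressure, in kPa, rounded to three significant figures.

From PV = nRT: V₁ = nRT₁/P₁ = 0.0008492 m³.
T constant ⇒ Boyle's law P V = const: T₂ = T₁; P₂ = P₁·(V₁/V₂) = 200.4 kPa.

P₂ ≈ 200 kPa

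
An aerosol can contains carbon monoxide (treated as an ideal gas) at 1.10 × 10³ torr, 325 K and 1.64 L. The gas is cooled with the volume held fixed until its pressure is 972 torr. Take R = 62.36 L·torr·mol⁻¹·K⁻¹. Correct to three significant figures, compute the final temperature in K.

V constant ⇒ P ∝ T: V₂ = V₁; T₂ = T₁·(P₂/P₁) = 287.2 K.

T₂ ≈ 287 K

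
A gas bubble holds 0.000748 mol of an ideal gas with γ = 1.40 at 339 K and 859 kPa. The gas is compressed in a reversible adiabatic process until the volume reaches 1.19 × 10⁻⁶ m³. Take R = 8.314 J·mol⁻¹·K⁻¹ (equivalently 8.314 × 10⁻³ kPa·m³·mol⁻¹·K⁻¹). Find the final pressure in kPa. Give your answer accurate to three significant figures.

P₂ ≈ 2.37e+03 kPa

From PV = nRT: V₁ = nRT₁/P₁ = 2.454e-06 m³.
Adiabatic (γ = 1.40), T V^(γ−1) and P V^γ constant: T₂ = T₁·(V₁/V₂)^(γ−1) = 452.8 K; P₂ = P₁·(V₁/V₂)^γ = 2367 kPa.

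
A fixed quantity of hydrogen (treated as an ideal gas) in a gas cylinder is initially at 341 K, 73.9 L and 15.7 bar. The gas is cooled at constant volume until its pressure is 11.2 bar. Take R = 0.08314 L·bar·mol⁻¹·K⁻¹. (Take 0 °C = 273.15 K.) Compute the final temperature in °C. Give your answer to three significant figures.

T₂ ≈ -29.9 °C

V constant ⇒ P ∝ T: V₂ = V₁; T₂ = T₁·(P₂/P₁) = 243.3 K.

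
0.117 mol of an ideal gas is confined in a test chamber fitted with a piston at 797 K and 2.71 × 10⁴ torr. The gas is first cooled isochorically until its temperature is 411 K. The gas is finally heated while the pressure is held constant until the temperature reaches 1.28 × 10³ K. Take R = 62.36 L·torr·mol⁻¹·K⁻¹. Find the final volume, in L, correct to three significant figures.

V₃ ≈ 0.668 L

From PV = nRT: V₁ = nRT₁/P₁ = 0.2146 L.
V constant ⇒ P ∝ T: V₂ = V₁; P₂ = P₁·(T₂/T₁) = 1.398e+04 torr.
P constant ⇒ V ∝ T: P₃ = P₂; V₃ = V₂·(T₃/T₂) = 0.6683 L.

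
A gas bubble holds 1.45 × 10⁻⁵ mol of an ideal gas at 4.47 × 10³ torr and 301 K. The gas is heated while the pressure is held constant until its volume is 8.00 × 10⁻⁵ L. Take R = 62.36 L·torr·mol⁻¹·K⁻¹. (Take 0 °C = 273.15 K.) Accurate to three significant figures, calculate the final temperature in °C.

T₂ ≈ 122 °C

From PV = nRT: V₁ = nRT₁/P₁ = 6.089e-05 L.
Isobaric, so V/T is constant: P₂ = P₁; T₂ = T₁·(V₂/V₁) = 395.5 K.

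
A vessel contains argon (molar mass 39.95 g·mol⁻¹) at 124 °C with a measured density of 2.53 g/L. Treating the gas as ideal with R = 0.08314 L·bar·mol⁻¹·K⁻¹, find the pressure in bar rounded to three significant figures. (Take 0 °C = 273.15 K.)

ρ = PM/(RT) ⇒ P = ρRT/M = (2.53 × 0.08314 × 397.1) / 39.95

P ≈ 2.09 bar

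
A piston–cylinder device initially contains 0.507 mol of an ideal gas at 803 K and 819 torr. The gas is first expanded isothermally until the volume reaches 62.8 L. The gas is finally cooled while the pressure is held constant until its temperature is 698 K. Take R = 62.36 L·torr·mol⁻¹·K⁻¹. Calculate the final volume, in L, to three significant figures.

V₃ ≈ 54.6 L

From PV = nRT: V₁ = nRT₁/P₁ = 31.00 L.
Isothermal, so P V is constant: T₂ = T₁; P₂ = P₁·(V₁/V₂) = 404.3 torr.
Isobaric, so V/T is constant: P₃ = P₂; V₃ = V₂·(T₃/T₂) = 54.59 L.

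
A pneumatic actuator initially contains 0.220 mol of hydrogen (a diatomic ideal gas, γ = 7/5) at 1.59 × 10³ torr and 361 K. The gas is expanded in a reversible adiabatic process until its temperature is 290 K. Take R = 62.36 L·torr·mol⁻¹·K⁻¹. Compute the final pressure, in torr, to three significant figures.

P₂ ≈ 739 torr

From PV = nRT: V₁ = nRT₁/P₁ = 3.115 L.
Adiabatic (γ = 7/5), T V^(γ−1) and P V^γ constant: P₂ = P₁·(T₂/T₁)^(γ/(γ−1)) = 738.8 torr; V₂ = V₁·(T₁/T₂)^(1/(γ−1)) = 5.385 L.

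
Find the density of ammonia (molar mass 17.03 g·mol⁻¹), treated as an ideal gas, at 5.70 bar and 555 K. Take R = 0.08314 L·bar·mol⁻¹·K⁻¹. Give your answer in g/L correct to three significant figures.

ρ = PM/(RT) = (5.70 × 17.03) / (0.08314 × 555.0)

ρ ≈ 2.10 g/L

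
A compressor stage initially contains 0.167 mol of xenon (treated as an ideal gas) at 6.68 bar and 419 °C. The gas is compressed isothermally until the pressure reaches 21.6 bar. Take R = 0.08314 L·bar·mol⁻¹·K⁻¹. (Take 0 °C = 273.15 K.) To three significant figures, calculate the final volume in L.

V₂ ≈ 0.445 L

Convert: T₁ = 692.1 K.
From PV = nRT: V₁ = nRT₁/P₁ = 1.439 L.
Isothermal, so P V is constant: T₂ = T₁; V₂ = V₁·(P₁/P₂) = 0.4449 L.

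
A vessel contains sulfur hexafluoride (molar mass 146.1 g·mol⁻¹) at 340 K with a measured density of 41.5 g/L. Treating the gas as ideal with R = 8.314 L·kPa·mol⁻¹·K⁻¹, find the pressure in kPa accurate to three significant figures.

P ≈ 803 kPa

ρ = PM/(RT) ⇒ P = ρRT/M = (41.5 × 8.314 × 340.0) / 146.1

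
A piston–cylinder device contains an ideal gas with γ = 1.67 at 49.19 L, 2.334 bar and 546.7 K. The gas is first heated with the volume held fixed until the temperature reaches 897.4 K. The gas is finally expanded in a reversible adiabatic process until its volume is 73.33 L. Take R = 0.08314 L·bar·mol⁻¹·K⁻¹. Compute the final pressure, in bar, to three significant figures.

V constant ⇒ P ∝ T: V₂ = V₁; P₂ = P₁·(T₂/T₁) = 3.831 bar.
Reversible adiabatic, γ = 1.67: T₃ = T₂·(V₂/V₃)^(γ−1) = 686.8 K; P₃ = P₂·(V₂/V₃)^γ = 1.967 bar.

P₃ ≈ 1.97 bar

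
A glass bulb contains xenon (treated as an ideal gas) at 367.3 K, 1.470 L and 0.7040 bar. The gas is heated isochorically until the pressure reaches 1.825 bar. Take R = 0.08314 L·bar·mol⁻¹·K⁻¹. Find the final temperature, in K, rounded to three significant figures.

T₂ ≈ 952 K

Isochoric, so P/T is constant: V₂ = V₁; T₂ = T₁·(P₂/P₁) = 952.2 K.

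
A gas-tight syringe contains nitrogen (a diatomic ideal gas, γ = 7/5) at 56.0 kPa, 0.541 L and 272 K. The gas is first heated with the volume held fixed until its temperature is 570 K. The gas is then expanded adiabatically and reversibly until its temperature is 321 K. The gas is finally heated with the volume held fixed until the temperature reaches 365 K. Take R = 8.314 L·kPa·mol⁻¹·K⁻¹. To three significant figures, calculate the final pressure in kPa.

P₄ ≈ 17.9 kPa

V constant ⇒ P ∝ T: V₂ = V₁; P₂ = P₁·(T₂/T₁) = 117.4 kPa.
Reversible adiabatic, γ = 7/5: P₃ = P₂·(T₃/T₂)^(γ/(γ−1)) = 15.73 kPa; V₃ = V₂·(T₂/T₃)^(1/(γ−1)) = 2.273 L.
V constant ⇒ P ∝ T: V₄ = V₃; P₄ = P₃·(T₄/T₃) = 17.88 kPa.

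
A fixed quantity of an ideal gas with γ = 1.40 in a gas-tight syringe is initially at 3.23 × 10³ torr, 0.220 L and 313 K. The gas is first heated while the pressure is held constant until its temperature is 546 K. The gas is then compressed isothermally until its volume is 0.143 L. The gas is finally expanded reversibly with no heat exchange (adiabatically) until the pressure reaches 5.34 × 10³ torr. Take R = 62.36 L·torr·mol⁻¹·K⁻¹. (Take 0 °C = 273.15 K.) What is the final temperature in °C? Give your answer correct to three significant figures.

Isobaric, so V/T is constant: P₂ = P₁; V₂ = V₁·(T₂/T₁) = 0.3838 L.
Isothermal, so P V is constant: T₃ = T₂; P₃ = P₂·(V₂/V₃) = 8668 torr.
Adiabatic (γ = 1.40), T V^(γ−1) and P V^γ constant: T₄ = T₃·(P₄/P₃)^((γ−1)/γ) = 475.4 K; V₄ = V₃·(P₃/P₄)^(1/γ) = 0.2021 L.

T₄ ≈ 202 °C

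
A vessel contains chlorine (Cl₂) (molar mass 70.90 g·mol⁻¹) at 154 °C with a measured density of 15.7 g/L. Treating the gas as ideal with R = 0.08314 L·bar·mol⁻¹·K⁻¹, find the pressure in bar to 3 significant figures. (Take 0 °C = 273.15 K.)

ρ = PM/(RT) ⇒ P = ρRT/M = (15.7 × 0.08314 × 427.1) / 70.90

P ≈ 7.86 bar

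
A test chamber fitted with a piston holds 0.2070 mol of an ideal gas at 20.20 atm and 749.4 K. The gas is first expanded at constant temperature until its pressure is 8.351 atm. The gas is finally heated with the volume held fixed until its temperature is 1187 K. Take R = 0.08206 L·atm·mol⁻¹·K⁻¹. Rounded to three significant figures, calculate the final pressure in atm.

From PV = nRT: V₁ = nRT₁/P₁ = 0.6302 L.
Isothermal, so P V is constant: T₂ = T₁; V₂ = V₁·(P₁/P₂) = 1.524 L.
Isochoric, so P/T is constant: V₃ = V₂; P₃ = P₂·(T₃/T₂) = 13.23 atm.

P₃ ≈ 13.2 atm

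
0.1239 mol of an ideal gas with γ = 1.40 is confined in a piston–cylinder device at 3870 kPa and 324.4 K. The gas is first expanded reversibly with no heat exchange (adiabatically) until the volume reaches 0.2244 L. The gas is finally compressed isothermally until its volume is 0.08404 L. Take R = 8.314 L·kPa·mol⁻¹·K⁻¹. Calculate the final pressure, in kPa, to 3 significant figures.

From PV = nRT: V₁ = nRT₁/P₁ = 0.08635 L.
Adiabatic (γ = 1.40), T V^(γ−1) and P V^γ constant: T₂ = T₁·(V₁/V₂)^(γ−1) = 221.4 K; P₂ = P₁·(V₁/V₂)^γ = 1016 kPa.
Isothermal, so P V is constant: T₃ = T₂; P₃ = P₂·(V₂/V₃) = 2714 kPa.

P₃ ≈ 2.71e+03 kPa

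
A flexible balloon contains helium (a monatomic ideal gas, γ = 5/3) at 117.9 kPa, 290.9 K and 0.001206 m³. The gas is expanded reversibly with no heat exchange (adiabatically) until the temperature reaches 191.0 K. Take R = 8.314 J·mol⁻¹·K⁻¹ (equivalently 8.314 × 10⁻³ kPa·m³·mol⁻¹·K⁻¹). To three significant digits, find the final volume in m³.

Adiabatic (γ = 5/3), T V^(γ−1) and P V^γ constant: P₂ = P₁·(T₂/T₁)^(γ/(γ−1)) = 41.18 kPa; V₂ = V₁·(T₁/T₂)^(1/(γ−1)) = 0.002267 m³.

V₂ ≈ 0.00227 m³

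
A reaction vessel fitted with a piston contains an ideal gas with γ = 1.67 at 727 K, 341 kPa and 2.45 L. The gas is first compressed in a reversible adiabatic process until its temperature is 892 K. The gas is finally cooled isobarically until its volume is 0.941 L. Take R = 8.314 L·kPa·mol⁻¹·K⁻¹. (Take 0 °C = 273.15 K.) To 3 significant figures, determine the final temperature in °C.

T₃ ≈ 192 °C

Adiabatic (γ = 1.67), T V^(γ−1) and P V^γ constant: P₂ = P₁·(T₂/T₁)^(γ/(γ−1)) = 567.8 kPa; V₂ = V₁·(T₁/T₂)^(1/(γ−1)) = 1.805 L.
P constant ⇒ V ∝ T: P₃ = P₂; T₃ = T₂·(V₃/V₂) = 464.9 K.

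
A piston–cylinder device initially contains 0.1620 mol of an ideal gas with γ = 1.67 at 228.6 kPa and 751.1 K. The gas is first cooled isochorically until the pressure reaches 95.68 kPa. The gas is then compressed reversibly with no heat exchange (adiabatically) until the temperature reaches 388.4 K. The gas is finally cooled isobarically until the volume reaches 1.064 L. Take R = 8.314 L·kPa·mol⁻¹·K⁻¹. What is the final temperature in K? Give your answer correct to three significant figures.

T₄ ≈ 128 K

From PV = nRT: V₁ = nRT₁/P₁ = 4.425 L.
Isochoric, so P/T is constant: V₂ = V₁; T₂ = T₁·(P₂/P₁) = 314.4 K.
Adiabatic (γ = 1.67), T V^(γ−1) and P V^γ constant: P₃ = P₂·(T₃/T₂)^(γ/(γ−1)) = 162.1 kPa; V₃ = V₂·(T₂/T₃)^(1/(γ−1)) = 3.228 L.
P constant ⇒ V ∝ T: P₄ = P₃; T₄ = T₃·(V₄/V₃) = 128.0 K.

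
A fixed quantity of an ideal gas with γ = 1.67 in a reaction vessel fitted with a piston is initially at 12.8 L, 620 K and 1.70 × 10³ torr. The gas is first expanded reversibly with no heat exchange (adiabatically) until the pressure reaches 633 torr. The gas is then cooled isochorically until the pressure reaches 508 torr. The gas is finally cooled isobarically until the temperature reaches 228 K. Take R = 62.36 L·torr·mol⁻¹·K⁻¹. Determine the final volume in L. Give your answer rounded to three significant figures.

V₄ ≈ 15.8 L

Adiabatic (γ = 1.67), T V^(γ−1) and P V^γ constant: T₂ = T₁·(P₂/P₁)^((γ−1)/γ) = 417.1 K; V₂ = V₁·(P₁/P₂)^(1/γ) = 23.13 L.
Isochoric, so P/T is constant: V₃ = V₂; T₃ = T₂·(P₃/P₂) = 334.7 K.
Isobaric, so V/T is constant: P₄ = P₃; V₄ = V₃·(T₄/T₃) = 15.75 L.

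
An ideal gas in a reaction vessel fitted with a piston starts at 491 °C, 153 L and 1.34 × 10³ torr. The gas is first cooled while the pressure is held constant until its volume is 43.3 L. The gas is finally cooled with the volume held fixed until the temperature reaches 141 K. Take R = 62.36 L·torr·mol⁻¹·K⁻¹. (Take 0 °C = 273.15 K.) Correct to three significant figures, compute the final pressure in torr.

Convert: T₁ = 764.1 K.
Isobaric, so V/T is constant: P₂ = P₁; T₂ = T₁·(V₂/V₁) = 216.3 K.
V constant ⇒ P ∝ T: V₃ = V₂; P₃ = P₂·(T₃/T₂) = 873.7 torr.

P₃ ≈ 874 torr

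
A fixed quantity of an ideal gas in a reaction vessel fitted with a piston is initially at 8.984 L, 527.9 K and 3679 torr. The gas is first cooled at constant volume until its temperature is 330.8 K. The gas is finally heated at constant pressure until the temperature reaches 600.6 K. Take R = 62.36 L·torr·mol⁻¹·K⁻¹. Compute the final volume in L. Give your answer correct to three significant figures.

V₃ ≈ 16.3 L

V constant ⇒ P ∝ T: V₂ = V₁; P₂ = P₁·(T₂/T₁) = 2305 torr.
Isobaric, so V/T is constant: P₃ = P₂; V₃ = V₂·(T₃/T₂) = 16.31 L.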